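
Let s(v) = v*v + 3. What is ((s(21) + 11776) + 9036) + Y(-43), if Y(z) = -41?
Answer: 21215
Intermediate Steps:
s(v) = 3 + v² (s(v) = v² + 3 = 3 + v²)
((s(21) + 11776) + 9036) + Y(-43) = (((3 + 21²) + 11776) + 9036) - 41 = (((3 + 441) + 11776) + 9036) - 41 = ((444 + 11776) + 9036) - 41 = (12220 + 9036) - 41 = 21256 - 41 = 21215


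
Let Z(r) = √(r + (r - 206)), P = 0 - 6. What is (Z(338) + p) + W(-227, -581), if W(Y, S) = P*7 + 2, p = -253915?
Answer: -253955 + √470 ≈ -2.5393e+5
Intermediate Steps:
P = -6
Z(r) = √(-206 + 2*r) (Z(r) = √(r + (-206 + r)) = √(-206 + 2*r))
W(Y, S) = -40 (W(Y, S) = -6*7 + 2 = -42 + 2 = -40)
(Z(338) + p) + W(-227, -581) = (√(-206 + 2*338) - 253915) - 40 = (√(-206 + 676) - 253915) - 40 = (√470 - 253915) - 40 = (-253915 + √470) - 40 = -253955 + √470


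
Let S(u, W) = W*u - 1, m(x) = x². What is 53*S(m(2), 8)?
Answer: 1643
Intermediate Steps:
S(u, W) = -1 + W*u
53*S(m(2), 8) = 53*(-1 + 8*2²) = 53*(-1 + 8*4) = 53*(-1 + 32) = 53*31 = 1643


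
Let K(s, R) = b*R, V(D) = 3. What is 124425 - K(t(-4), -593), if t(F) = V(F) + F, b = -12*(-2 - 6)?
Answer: 181353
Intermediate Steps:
b = 96 (b = -12*(-8) = 96)
t(F) = 3 + F
K(s, R) = 96*R
124425 - K(t(-4), -593) = 124425 - 96*(-593) = 124425 - 1*(-56928) = 124425 + 56928 = 181353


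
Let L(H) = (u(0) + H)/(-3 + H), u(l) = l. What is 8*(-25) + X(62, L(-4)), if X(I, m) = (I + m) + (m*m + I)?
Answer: -3680/49 ≈ -75.102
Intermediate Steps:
L(H) = H/(-3 + H) (L(H) = (0 + H)/(-3 + H) = H/(-3 + H))
X(I, m) = m + m² + 2*I (X(I, m) = (I + m) + (m² + I) = (I + m) + (I + m²) = m + m² + 2*I)
8*(-25) + X(62, L(-4)) = 8*(-25) + (-4/(-3 - 4) + (-4/(-3 - 4))² + 2*62) = -200 + (-4/(-7) + (-4/(-7))² + 124) = -200 + (-4*(-⅐) + (-4*(-⅐))² + 124) = -200 + (4/7 + (4/7)² + 124) = -200 + (4/7 + 16/49 + 124) = -200 + 6120/49 = -3680/49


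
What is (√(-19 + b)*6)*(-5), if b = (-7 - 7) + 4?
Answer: -30*I*√29 ≈ -161.55*I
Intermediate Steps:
b = -10 (b = -14 + 4 = -10)
(√(-19 + b)*6)*(-5) = (√(-19 - 10)*6)*(-5) = (√(-29)*6)*(-5) = ((I*√29)*6)*(-5) = (6*I*√29)*(-5) = -30*I*√29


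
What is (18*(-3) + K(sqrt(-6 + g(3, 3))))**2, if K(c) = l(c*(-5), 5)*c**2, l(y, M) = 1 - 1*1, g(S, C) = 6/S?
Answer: 2916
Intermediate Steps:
l(y, M) = 0 (l(y, M) = 1 - 1 = 0)
K(c) = 0 (K(c) = 0*c**2 = 0)
(18*(-3) + K(sqrt(-6 + g(3, 3))))**2 = (18*(-3) + 0)**2 = (-54 + 0)**2 = (-54)**2 = 2916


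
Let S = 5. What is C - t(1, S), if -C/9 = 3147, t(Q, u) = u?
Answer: -28328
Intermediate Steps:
C = -28323 (C = -9*3147 = -28323)
C - t(1, S) = -28323 - 1*5 = -28323 - 5 = -28328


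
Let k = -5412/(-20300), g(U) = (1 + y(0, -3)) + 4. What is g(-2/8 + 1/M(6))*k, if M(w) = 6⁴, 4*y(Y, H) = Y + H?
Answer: 23001/20300 ≈ 1.1331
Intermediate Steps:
y(Y, H) = H/4 + Y/4 (y(Y, H) = (Y + H)/4 = (H + Y)/4 = H/4 + Y/4)
M(w) = 1296
g(U) = 17/4 (g(U) = (1 + ((¼)*(-3) + (¼)*0)) + 4 = (1 + (-¾ + 0)) + 4 = (1 - ¾) + 4 = ¼ + 4 = 17/4)
k = 1353/5075 (k = -5412*(-1/20300) = 1353/5075 ≈ 0.26660)
g(-2/8 + 1/M(6))*k = (17/4)*(1353/5075) = 23001/20300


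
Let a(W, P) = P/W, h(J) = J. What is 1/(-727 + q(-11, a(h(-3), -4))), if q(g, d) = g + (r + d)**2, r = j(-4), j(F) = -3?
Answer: -9/6617 ≈ -0.0013601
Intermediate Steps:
r = -3
q(g, d) = g + (-3 + d)**2
1/(-727 + q(-11, a(h(-3), -4))) = 1/(-727 + (-11 + (-3 - 4/(-3))**2)) = 1/(-727 + (-11 + (-3 - 4*(-1/3))**2)) = 1/(-727 + (-11 + (-3 + 4/3)**2)) = 1/(-727 + (-11 + (-5/3)**2)) = 1/(-727 + (-11 + 25/9)) = 1/(-727 - 74/9) = 1/(-6617/9) = -9/6617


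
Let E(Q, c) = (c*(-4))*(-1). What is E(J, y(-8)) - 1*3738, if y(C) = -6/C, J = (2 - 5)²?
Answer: -3735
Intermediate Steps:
J = 9 (J = (-3)² = 9)
E(Q, c) = 4*c (E(Q, c) = -4*c*(-1) = 4*c)
E(J, y(-8)) - 1*3738 = 4*(-6/(-8)) - 1*3738 = 4*(-6*(-⅛)) - 3738 = 4*(¾) - 3738 = 3 - 3738 = -3735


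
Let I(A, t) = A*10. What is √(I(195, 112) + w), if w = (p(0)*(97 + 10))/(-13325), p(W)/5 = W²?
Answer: 5*√78 ≈ 44.159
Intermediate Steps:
p(W) = 5*W²
I(A, t) = 10*A
w = 0 (w = ((5*0²)*(97 + 10))/(-13325) = ((5*0)*107)*(-1/13325) = (0*107)*(-1/13325) = 0*(-1/13325) = 0)
√(I(195, 112) + w) = √(10*195 + 0) = √(1950 + 0) = √1950 = 5*√78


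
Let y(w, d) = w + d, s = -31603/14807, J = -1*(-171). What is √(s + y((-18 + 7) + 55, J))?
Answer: √955554/67 ≈ 14.590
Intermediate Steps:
J = 171
s = -143/67 (s = -31603*1/14807 = -143/67 ≈ -2.1343)
y(w, d) = d + w
√(s + y((-18 + 7) + 55, J)) = √(-143/67 + (171 + ((-18 + 7) + 55))) = √(-143/67 + (171 + (-11 + 55))) = √(-143/67 + (171 + 44)) = √(-143/67 + 215) = √(14262/67) = √955554/67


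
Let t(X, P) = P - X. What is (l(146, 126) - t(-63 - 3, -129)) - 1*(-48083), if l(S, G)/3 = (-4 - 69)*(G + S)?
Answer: -11422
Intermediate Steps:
l(S, G) = -219*G - 219*S (l(S, G) = 3*((-4 - 69)*(G + S)) = 3*(-73*(G + S)) = 3*(-73*G - 73*S) = -219*G - 219*S)
(l(146, 126) - t(-63 - 3, -129)) - 1*(-48083) = ((-219*126 - 219*146) - (-129 - (-63 - 3))) - 1*(-48083) = ((-27594 - 31974) - (-129 - 1*(-66))) + 48083 = (-59568 - (-129 + 66)) + 48083 = (-59568 - 1*(-63)) + 48083 = (-59568 + 63) + 48083 = -59505 + 48083 = -11422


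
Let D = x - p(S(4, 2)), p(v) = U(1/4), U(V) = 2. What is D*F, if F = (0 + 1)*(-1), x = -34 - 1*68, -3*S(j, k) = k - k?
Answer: 104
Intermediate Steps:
S(j, k) = 0 (S(j, k) = -(k - k)/3 = -⅓*0 = 0)
p(v) = 2
x = -102 (x = -34 - 68 = -102)
F = -1 (F = 1*(-1) = -1)
D = -104 (D = -102 - 1*2 = -102 - 2 = -104)
D*F = -104*(-1) = 104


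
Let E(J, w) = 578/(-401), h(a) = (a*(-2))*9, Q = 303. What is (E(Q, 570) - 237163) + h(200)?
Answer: -96546541/401 ≈ -2.4076e+5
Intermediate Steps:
h(a) = -18*a (h(a) = -2*a*9 = -18*a)
E(J, w) = -578/401 (E(J, w) = 578*(-1/401) = -578/401)
(E(Q, 570) - 237163) + h(200) = (-578/401 - 237163) - 18*200 = -95102941/401 - 3600 = -96546541/401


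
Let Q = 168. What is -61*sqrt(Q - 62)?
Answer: -61*sqrt(106) ≈ -628.03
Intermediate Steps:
-61*sqrt(Q - 62) = -61*sqrt(168 - 62) = -61*sqrt(106)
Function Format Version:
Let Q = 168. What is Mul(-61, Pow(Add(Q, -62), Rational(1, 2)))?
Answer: Mul(-61, Pow(106, Rational(1, 2))) ≈ -628.03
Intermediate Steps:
Mul(-61, Pow(Add(Q, -62), Rational(1, 2))) = Mul(-61, Pow(Add(168, -62), Rational(1, 2))) = Mul(-61, Pow(106, Rational(1, 2)))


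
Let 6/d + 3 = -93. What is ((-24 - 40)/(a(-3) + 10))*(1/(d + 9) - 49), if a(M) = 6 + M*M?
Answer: 447424/3575 ≈ 125.15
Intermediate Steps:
d = -1/16 (d = 6/(-3 - 93) = 6/(-96) = 6*(-1/96) = -1/16 ≈ -0.062500)
a(M) = 6 + M²
((-24 - 40)/(a(-3) + 10))*(1/(d + 9) - 49) = ((-24 - 40)/((6 + (-3)²) + 10))*(1/(-1/16 + 9) - 49) = (-64/((6 + 9) + 10))*(1/(143/16) - 49) = (-64/(15 + 10))*(16/143 - 49) = -64/25*(-6991/143) = 447424/3575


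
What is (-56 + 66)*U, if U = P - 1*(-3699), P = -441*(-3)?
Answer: 50220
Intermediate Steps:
P = 1323
U = 5022 (U = 1323 - 1*(-3699) = 1323 + 3699 = 5022)
(-56 + 66)*U = (-56 + 66)*5022 = 10*5022 = 50220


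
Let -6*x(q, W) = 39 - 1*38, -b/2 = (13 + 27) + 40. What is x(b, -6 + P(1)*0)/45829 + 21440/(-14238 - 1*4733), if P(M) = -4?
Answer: -5895461531/5216531754 ≈ -1.1301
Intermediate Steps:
b = -160 (b = -2*((13 + 27) + 40) = -2*(40 + 40) = -2*80 = -160)
x(q, W) = -⅙ (x(q, W) = -(39 - 1*38)/6 = -(39 - 38)/6 = -⅙*1 = -⅙)
x(b, -6 + P(1)*0)/45829 + 21440/(-14238 - 1*4733) = -⅙/45829 + 21440/(-14238 - 1*4733) = -⅙*1/45829 + 21440/(-14238 - 4733) = -1/274974 + 21440/(-18971) = -1/274974 + 21440*(-1/18971) = -1/274974 - 21440/18971 = -5895461531/5216531754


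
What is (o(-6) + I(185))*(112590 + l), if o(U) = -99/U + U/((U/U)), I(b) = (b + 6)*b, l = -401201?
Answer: -20402200201/2 ≈ -1.0201e+10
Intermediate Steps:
I(b) = b*(6 + b) (I(b) = (6 + b)*b = b*(6 + b))
o(U) = U - 99/U (o(U) = -99/U + U/1 = -99/U + U*1 = -99/U + U = U - 99/U)
(o(-6) + I(185))*(112590 + l) = ((-6 - 99/(-6)) + 185*(6 + 185))*(112590 - 401201) = ((-6 - 99*(-⅙)) + 185*191)*(-288611) = ((-6 + 33/2) + 35335)*(-288611) = (21/2 + 35335)*(-288611) = (70691/2)*(-288611) = -20402200201/2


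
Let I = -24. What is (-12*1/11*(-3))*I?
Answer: -864/11 ≈ -78.545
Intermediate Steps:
(-12*1/11*(-3))*I = -12*1/11*(-3)*(-24) = -12*1*(1/11)*(-3)*(-24) = -12*(-3)/11*(-24) = -12*(-3/11)*(-24) = (36/11)*(-24) = -864/11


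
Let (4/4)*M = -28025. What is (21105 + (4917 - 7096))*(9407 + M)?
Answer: -352364268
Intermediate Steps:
M = -28025
(21105 + (4917 - 7096))*(9407 + M) = (21105 + (4917 - 7096))*(9407 - 28025) = (21105 - 2179)*(-18618) = 18926*(-18618) = -352364268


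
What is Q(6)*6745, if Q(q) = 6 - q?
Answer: 0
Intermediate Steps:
Q(6)*6745 = (6 - 1*6)*6745 = (6 - 6)*6745 = 0*6745 = 0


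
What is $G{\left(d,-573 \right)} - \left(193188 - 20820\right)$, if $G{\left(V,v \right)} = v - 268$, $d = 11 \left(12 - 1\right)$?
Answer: $-173209$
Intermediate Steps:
$d = 121$ ($d = 11 \cdot 11 = 121$)
$G{\left(V,v \right)} = -268 + v$
$G{\left(d,-573 \right)} - \left(193188 - 20820\right) = \left(-268 - 573\right) - \left(193188 - 20820\right) = -841 - \left(193188 - 20820\right) = -841 - 172368 = -173209$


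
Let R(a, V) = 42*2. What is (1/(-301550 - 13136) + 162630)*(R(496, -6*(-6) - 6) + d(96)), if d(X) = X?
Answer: 4605964576110/157343 ≈ 2.9273e+7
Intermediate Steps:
R(a, V) = 84
(1/(-301550 - 13136) + 162630)*(R(496, -6*(-6) - 6) + d(96)) = (1/(-301550 - 13136) + 162630)*(84 + 96) = (1/(-314686) + 162630)*180 = (-1/314686 + 162630)*180 = (51177384179/314686)*180 = 4605964576110/157343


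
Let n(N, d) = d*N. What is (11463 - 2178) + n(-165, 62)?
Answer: -945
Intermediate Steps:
n(N, d) = N*d
(11463 - 2178) + n(-165, 62) = (11463 - 2178) - 165*62 = 9285 - 10230 = -945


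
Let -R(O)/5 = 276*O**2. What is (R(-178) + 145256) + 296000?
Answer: -43282664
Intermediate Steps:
R(O) = -1380*O**2
(R(-178) + 145256) + 296000 = (-1380*(-178)**2 + 145256) + 296000 = (-1380*31684 + 145256) + 296000 = (-43723920 + 145256) + 296000 = -43578664 + 296000 = -43282664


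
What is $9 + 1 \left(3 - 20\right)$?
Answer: $-8$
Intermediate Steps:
$9 + 1 \left(3 - 20\right) = 9 + 1 \left(-17\right) = 9 - 17 = -8$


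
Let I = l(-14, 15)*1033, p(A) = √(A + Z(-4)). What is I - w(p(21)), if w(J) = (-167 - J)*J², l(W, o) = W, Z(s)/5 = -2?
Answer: -12625 + 11*√11 ≈ -12589.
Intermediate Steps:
Z(s) = -10 (Z(s) = 5*(-2) = -10)
p(A) = √(-10 + A) (p(A) = √(A - 10) = √(-10 + A))
I = -14462 (I = -14*1033 = -14462)
w(J) = J²*(-167 - J)
I - w(p(21)) = -14462 - (√(-10 + 21))²*(-167 - √(-10 + 21)) = -14462 - (√11)²*(-167 - √11) = -14462 - 11*(-167 - √11) = -14462 - (-1837 - 11*√11) = -14462 + (1837 + 11*√11) = -12625 + 11*√11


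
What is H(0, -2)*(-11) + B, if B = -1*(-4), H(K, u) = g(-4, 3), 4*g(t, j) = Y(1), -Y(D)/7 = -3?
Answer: -215/4 ≈ -53.750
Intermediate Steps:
Y(D) = 21 (Y(D) = -7*(-3) = 21)
g(t, j) = 21/4 (g(t, j) = (¼)*21 = 21/4)
H(K, u) = 21/4
B = 4
H(0, -2)*(-11) + B = (21/4)*(-11) + 4 = -231/4 + 4 = -215/4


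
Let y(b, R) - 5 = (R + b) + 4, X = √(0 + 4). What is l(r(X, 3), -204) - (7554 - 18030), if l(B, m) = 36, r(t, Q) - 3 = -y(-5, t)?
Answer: 10512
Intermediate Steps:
X = 2 (X = √4 = 2)
y(b, R) = 9 + R + b (y(b, R) = 5 + ((R + b) + 4) = 5 + (4 + R + b) = 9 + R + b)
r(t, Q) = -1 - t (r(t, Q) = 3 - (9 + t - 5) = 3 - (4 + t) = 3 + (-4 - t) = -1 - t)
l(r(X, 3), -204) - (7554 - 18030) = 36 - (7554 - 18030) = 36 - 1*(-10476) = 36 + 10476 = 10512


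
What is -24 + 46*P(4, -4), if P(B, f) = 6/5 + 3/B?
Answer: 657/10 ≈ 65.700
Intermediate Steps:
P(B, f) = 6/5 + 3/B (P(B, f) = 6*(⅕) + 3/B = 6/5 + 3/B)
-24 + 46*P(4, -4) = -24 + 46*(6/5 + 3/4) = -24 + 46*(6/5 + 3*(¼)) = -24 + 46*(6/5 + ¾) = -24 + 46*(39/20) = -24 + 897/10 = 657/10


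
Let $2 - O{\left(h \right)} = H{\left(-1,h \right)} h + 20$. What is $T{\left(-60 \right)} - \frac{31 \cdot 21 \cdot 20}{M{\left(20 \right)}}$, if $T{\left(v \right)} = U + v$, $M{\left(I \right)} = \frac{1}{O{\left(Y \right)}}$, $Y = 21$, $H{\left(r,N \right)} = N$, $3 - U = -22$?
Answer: $5976145$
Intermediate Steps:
$U = 25$ ($U = 3 - -22 = 3 + 22 = 25$)
$O{\left(h \right)} = -18 - h^{2}$ ($O{\left(h \right)} = 2 - \left(h h + 20\right) = 2 - \left(h^{2} + 20\right) = 2 - \left(20 + h^{2}\right) = -18 - h^{2}$)
$M{\left(I \right)} = - \frac{1}{459}$ ($M{\left(I \right)} = \frac{1}{-18 - 21^{2}} = \frac{1}{-18 - 441} = \frac{1}{-459} = - \frac{1}{459}$)
$T{\left(v \right)} = 25 + v$
$T{\left(-60 \right)} - \frac{31 \cdot 21 \cdot 20}{M{\left(20 \right)}} = \left(25 - 60\right) - \frac{31 \cdot 21 \cdot 20}{- \frac{1}{459}} = -35 - 651 \cdot 20 \left(-459\right) = -35 - 13020 \left(-459\right) = -35 - -5976180 = -35 + 5976180 = 5976145$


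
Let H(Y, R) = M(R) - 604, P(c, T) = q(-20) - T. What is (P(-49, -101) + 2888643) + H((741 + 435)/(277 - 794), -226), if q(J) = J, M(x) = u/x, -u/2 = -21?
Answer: 326357539/113 ≈ 2.8881e+6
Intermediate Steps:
u = 42 (u = -2*(-21) = 42)
M(x) = 42/x
P(c, T) = -20 - T
H(Y, R) = -604 + 42/R (H(Y, R) = 42/R - 604 = -604 + 42/R)
(P(-49, -101) + 2888643) + H((741 + 435)/(277 - 794), -226) = ((-20 - 1*(-101)) + 2888643) + (-604 + 42/(-226)) = ((-20 + 101) + 2888643) + (-604 + 42*(-1/226)) = (81 + 2888643) + (-604 - 21/113) = 2888724 - 68273/113 = 326357539/113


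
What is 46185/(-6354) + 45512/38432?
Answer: -30954139/5087436 ≈ -6.0844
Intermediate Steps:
46185/(-6354) + 45512/38432 = 46185*(-1/6354) + 45512*(1/38432) = -15395/2118 + 5689/4804 = -30954139/5087436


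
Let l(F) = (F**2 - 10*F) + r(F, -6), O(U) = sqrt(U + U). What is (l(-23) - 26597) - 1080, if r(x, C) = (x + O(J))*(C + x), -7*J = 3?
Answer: -26251 - 29*I*sqrt(42)/7 ≈ -26251.0 - 26.849*I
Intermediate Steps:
J = -3/7 (J = -1/7*3 = -3/7 ≈ -0.42857)
O(U) = sqrt(2)*sqrt(U) (O(U) = sqrt(2*U) = sqrt(2)*sqrt(U))
r(x, C) = (C + x)*(x + I*sqrt(42)/7) (r(x, C) = (x + sqrt(2)*sqrt(-3/7))*(C + x) = (x + sqrt(2)*(I*sqrt(21)/7))*(C + x) = (x + I*sqrt(42)/7)*(C + x) = (C + x)*(x + I*sqrt(42)/7))
l(F) = -16*F + 2*F**2 - 6*I*sqrt(42)/7 + I*F*sqrt(42)/7 (l(F) = (F**2 - 10*F) + (F**2 - 6*F + (1/7)*I*(-6)*sqrt(42) + I*F*sqrt(42)/7) = (F**2 - 10*F) + (F**2 - 6*F - 6*I*sqrt(42)/7 + I*F*sqrt(42)/7) = -16*F + 2*F**2 - 6*I*sqrt(42)/7 + I*F*sqrt(42)/7)
(l(-23) - 26597) - 1080 = ((-16*(-23) + 2*(-23)**2 - 6*I*sqrt(42)/7 + (1/7)*I*(-23)*sqrt(42)) - 26597) - 1080 = ((368 + 2*529 - 6*I*sqrt(42)/7 - 23*I*sqrt(42)/7) - 26597) - 1080 = ((368 + 1058 - 6*I*sqrt(42)/7 - 23*I*sqrt(42)/7) - 26597) - 1080 = ((1426 - 29*I*sqrt(42)/7) - 26597) - 1080 = (-25171 - 29*I*sqrt(42)/7) - 1080 = -26251 - 29*I*sqrt(42)/7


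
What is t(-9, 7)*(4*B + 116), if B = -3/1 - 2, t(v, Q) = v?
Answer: -864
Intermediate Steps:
B = -5 (B = -3*1 - 2 = -3 - 2 = -5)
t(-9, 7)*(4*B + 116) = -9*(4*(-5) + 116) = -9*(-20 + 116) = -9*96 = -864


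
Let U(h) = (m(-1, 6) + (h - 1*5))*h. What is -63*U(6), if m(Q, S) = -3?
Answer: 756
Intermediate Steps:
U(h) = h*(-8 + h) (U(h) = (-3 + (h - 1*5))*h = (-3 + (h - 5))*h = (-3 + (-5 + h))*h = (-8 + h)*h = h*(-8 + h))
-63*U(6) = -378*(-8 + 6) = -378*(-2) = -63*(-12) = 756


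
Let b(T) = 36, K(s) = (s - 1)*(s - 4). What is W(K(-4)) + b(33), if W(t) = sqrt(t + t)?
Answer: 36 + 4*sqrt(5) ≈ 44.944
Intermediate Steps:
K(s) = (-1 + s)*(-4 + s)
W(t) = sqrt(2)*sqrt(t) (W(t) = sqrt(2*t) = sqrt(2)*sqrt(t))
W(K(-4)) + b(33) = sqrt(2)*sqrt(4 + (-4)**2 - 5*(-4)) + 36 = sqrt(2)*sqrt(4 + 16 + 20) + 36 = sqrt(2)*sqrt(40) + 36 = sqrt(2)*(2*sqrt(10)) + 36 = 4*sqrt(5) + 36 = 36 + 4*sqrt(5)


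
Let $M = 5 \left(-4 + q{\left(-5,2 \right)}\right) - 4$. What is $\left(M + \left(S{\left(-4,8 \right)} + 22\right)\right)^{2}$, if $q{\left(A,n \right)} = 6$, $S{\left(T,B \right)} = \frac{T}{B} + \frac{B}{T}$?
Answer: $\frac{2601}{4} \approx 650.25$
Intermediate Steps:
$S{\left(T,B \right)} = \frac{B}{T} + \frac{T}{B}$
$M = 6$ ($M = 5 \left(-4 + 6\right) - 4 = 5 \cdot 2 - 4 = 10 - 4 = 6$)
$\left(M + \left(S{\left(-4,8 \right)} + 22\right)\right)^{2} = \left(6 + \left(\left(\frac{8}{-4} - \frac{4}{8}\right) + 22\right)\right)^{2} = \left(6 + \left(\left(8 \left(- \frac{1}{4}\right) - \frac{1}{2}\right) + 22\right)\right)^{2} = \left(6 + \left(\left(-2 - \frac{1}{2}\right) + 22\right)\right)^{2} = \left(6 + \left(- \frac{5}{2} + 22\right)\right)^{2} = \left(6 + \frac{39}{2}\right)^{2} = \left(\frac{51}{2}\right)^{2} = \frac{2601}{4}$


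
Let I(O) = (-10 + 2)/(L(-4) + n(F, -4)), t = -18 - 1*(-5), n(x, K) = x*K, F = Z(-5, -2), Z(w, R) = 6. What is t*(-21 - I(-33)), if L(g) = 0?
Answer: 832/3 ≈ 277.33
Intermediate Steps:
F = 6
n(x, K) = K*x
t = -13 (t = -18 + 5 = -13)
I(O) = 1/3 (I(O) = (-10 + 2)/(0 - 4*6) = -8/(0 - 24) = -8/(-24) = -8*(-1/24) = 1/3)
t*(-21 - I(-33)) = -13*(-21 - 1*1/3) = -13*(-21 - 1/3) = -13*(-64/3) = 832/3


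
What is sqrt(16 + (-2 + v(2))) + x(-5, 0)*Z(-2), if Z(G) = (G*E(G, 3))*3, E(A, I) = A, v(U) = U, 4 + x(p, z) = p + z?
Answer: -104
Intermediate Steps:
x(p, z) = -4 + p + z (x(p, z) = -4 + (p + z) = -4 + p + z)
Z(G) = 3*G**2 (Z(G) = (G*G)*3 = G**2*3 = 3*G**2)
sqrt(16 + (-2 + v(2))) + x(-5, 0)*Z(-2) = sqrt(16 + (-2 + 2)) + (-4 - 5 + 0)*(3*(-2)**2) = sqrt(16 + 0) - 27*4 = sqrt(16) - 9*12 = 4 - 108 = -104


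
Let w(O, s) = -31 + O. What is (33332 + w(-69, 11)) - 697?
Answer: 32535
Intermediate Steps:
(33332 + w(-69, 11)) - 697 = (33332 + (-31 - 69)) - 697 = (33332 - 100) - 697 = 33232 - 697 = 32535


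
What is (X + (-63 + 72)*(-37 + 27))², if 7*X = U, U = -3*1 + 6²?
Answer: 356409/49 ≈ 7273.7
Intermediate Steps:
U = 33 (U = -3 + 36 = 33)
X = 33/7 (X = (⅐)*33 = 33/7 ≈ 4.7143)
(X + (-63 + 72)*(-37 + 27))² = (33/7 + (-63 + 72)*(-37 + 27))² = (33/7 + 9*(-10))² = (33/7 - 90)² = (-597/7)² = 356409/49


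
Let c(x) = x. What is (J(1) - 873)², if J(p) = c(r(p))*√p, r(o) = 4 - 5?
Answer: 763876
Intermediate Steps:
r(o) = -1
J(p) = -√p
(J(1) - 873)² = (-√1 - 873)² = (-1*1 - 873)² = (-1 - 873)² = (-874)² = 763876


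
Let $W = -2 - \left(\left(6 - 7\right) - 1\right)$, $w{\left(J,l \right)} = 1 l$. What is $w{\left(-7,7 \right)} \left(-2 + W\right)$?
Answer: $-14$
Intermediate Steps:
$w{\left(J,l \right)} = l$
$W = 0$ ($W = -2 - \left(-1 - 1\right) = -2 - -2 = -2 + 2 = 0$)
$w{\left(-7,7 \right)} \left(-2 + W\right) = 7 \left(-2 + 0\right) = 7 \left(-2\right) = -14$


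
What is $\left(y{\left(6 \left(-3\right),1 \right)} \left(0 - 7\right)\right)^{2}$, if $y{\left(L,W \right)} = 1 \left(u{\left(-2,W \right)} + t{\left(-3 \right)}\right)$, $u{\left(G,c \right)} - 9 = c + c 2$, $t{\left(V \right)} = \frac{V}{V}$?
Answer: $8281$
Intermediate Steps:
$t{\left(V \right)} = 1$
$u{\left(G,c \right)} = 9 + 3 c$ ($u{\left(G,c \right)} = 9 + \left(c + c 2\right) = 9 + \left(c + 2 c\right) = 9 + 3 c$)
$y{\left(L,W \right)} = 10 + 3 W$ ($y{\left(L,W \right)} = 1 \left(\left(9 + 3 W\right) + 1\right) = 1 \left(10 + 3 W\right) = 10 + 3 W$)
$\left(y{\left(6 \left(-3\right),1 \right)} \left(0 - 7\right)\right)^{2} = \left(\left(10 + 3 \cdot 1\right) \left(0 - 7\right)\right)^{2} = \left(\left(10 + 3\right) \left(-7\right)\right)^{2} = \left(13 \left(-7\right)\right)^{2} = \left(-91\right)^{2} = 8281$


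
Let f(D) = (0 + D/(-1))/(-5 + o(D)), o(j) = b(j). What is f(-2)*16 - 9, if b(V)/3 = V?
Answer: -131/11 ≈ -11.909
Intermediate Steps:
b(V) = 3*V
o(j) = 3*j
f(D) = -D/(-5 + 3*D) (f(D) = (0 + D/(-1))/(-5 + 3*D) = (0 + D*(-1))/(-5 + 3*D) = (0 - D)/(-5 + 3*D) = (-D)/(-5 + 3*D) = -D/(-5 + 3*D))
f(-2)*16 - 9 = -1*(-2)/(-5 + 3*(-2))*16 - 9 = -1*(-2)/(-5 - 6)*16 - 9 = -1*(-2)/(-11)*16 - 9 = -1*(-2)*(-1/11)*16 - 9 = -2/11*16 - 9 = -32/11 - 9 = -131/11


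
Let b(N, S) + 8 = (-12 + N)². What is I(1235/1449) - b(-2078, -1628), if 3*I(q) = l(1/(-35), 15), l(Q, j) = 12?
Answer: -4368088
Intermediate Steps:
b(N, S) = -8 + (-12 + N)²
I(q) = 4 (I(q) = (⅓)*12 = 4)
I(1235/1449) - b(-2078, -1628) = 4 - (-8 + (-12 - 2078)²) = 4 - (-8 + (-2090)²) = 4 - (-8 + 4368100) = 4 - 1*4368092 = 4 - 4368092 = -4368088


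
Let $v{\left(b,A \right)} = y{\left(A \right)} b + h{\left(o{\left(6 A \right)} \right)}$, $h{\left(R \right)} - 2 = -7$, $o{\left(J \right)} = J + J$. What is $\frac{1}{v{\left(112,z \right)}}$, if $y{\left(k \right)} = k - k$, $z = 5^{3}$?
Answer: $- \frac{1}{5} \approx -0.2$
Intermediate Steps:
$z = 125$
$o{\left(J \right)} = 2 J$
$y{\left(k \right)} = 0$
$h{\left(R \right)} = -5$ ($h{\left(R \right)} = 2 - 7 = -5$)
$v{\left(b,A \right)} = -5$ ($v{\left(b,A \right)} = 0 b - 5 = 0 - 5 = -5$)
$\frac{1}{v{\left(112,z \right)}} = \frac{1}{-5} = - \frac{1}{5}$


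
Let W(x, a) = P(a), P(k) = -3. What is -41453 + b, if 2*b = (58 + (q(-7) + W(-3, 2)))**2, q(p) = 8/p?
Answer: -3920265/98 ≈ -40003.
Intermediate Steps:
W(x, a) = -3
b = 142129/98 (b = (58 + (8/(-7) - 3))**2/2 = (58 + (8*(-1/7) - 3))**2/2 = (58 + (-8/7 - 3))**2/2 = (58 - 29/7)**2/2 = (377/7)**2/2 = (1/2)*(142129/49) = 142129/98 ≈ 1450.3)
-41453 + b = -41453 + 142129/98 = -3920265/98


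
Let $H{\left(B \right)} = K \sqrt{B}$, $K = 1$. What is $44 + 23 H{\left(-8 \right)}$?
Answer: $44 + 46 i \sqrt{2} \approx 44.0 + 65.054 i$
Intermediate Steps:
$H{\left(B \right)} = \sqrt{B}$ ($H{\left(B \right)} = 1 \sqrt{B} = \sqrt{B}$)
$44 + 23 H{\left(-8 \right)} = 44 + 23 \sqrt{-8} = 44 + 23 \cdot 2 i \sqrt{2} = 44 + 46 i \sqrt{2}$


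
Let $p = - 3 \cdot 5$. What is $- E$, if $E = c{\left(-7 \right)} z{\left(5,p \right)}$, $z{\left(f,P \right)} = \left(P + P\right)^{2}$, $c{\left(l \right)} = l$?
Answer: $6300$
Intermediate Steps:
$p = -15$ ($p = \left(-1\right) 15 = -15$)
$z{\left(f,P \right)} = 4 P^{2}$ ($z{\left(f,P \right)} = \left(2 P\right)^{2} = 4 P^{2}$)
$E = -6300$ ($E = - 7 \cdot 4 \left(-15\right)^{2} = - 7 \cdot 4 \cdot 225 = \left(-7\right) 900 = -6300$)
$- E = \left(-1\right) \left(-6300\right) = 6300$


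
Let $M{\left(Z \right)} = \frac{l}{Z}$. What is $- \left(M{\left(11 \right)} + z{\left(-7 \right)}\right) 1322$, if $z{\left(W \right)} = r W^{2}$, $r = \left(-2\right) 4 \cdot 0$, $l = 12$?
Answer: $- \frac{15864}{11} \approx -1442.2$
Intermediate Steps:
$M{\left(Z \right)} = \frac{12}{Z}$
$r = 0$ ($r = \left(-8\right) 0 = 0$)
$z{\left(W \right)} = 0$ ($z{\left(W \right)} = 0 W^{2} = 0$)
$- \left(M{\left(11 \right)} + z{\left(-7 \right)}\right) 1322 = - \left(\frac{12}{11} + 0\right) 1322 = - \frac{12 \cdot 1322}{11} = \left(-1\right) \frac{15864}{11} = - \frac{15864}{11}$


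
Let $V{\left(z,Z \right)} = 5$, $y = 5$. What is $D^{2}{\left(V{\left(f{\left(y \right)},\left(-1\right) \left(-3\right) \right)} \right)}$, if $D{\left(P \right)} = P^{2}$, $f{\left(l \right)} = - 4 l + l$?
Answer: $625$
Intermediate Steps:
$f{\left(l \right)} = - 3 l$
$D^{2}{\left(V{\left(f{\left(y \right)},\left(-1\right) \left(-3\right) \right)} \right)} = \left(5^{2}\right)^{2} = 25^{2} = 625$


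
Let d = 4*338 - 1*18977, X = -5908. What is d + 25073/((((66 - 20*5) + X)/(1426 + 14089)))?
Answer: -493735345/5942 ≈ -83093.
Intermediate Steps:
d = -17625 (d = 1352 - 18977 = -17625)
d + 25073/((((66 - 20*5) + X)/(1426 + 14089))) = -17625 + 25073/((((66 - 20*5) - 5908)/(1426 + 14089))) = -17625 + 25073/((((66 - 100) - 5908)/15515)) = -17625 + 25073/(((-34 - 5908)*(1/15515))) = -17625 + 25073/((-5942*1/15515)) = -17625 + 25073/(-5942/15515) = -17625 + 25073*(-15515/5942) = -17625 - 389007595/5942 = -493735345/5942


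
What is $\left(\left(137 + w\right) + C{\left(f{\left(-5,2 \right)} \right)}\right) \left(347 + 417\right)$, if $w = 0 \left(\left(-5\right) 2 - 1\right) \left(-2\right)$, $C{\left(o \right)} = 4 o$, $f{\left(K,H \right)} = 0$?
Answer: $104668$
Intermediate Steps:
$w = 0$ ($w = 0 \left(-10 - 1\right) \left(-2\right) = 0 \left(-11\right) \left(-2\right) = 0 \left(-2\right) = 0$)
$\left(\left(137 + w\right) + C{\left(f{\left(-5,2 \right)} \right)}\right) \left(347 + 417\right) = \left(\left(137 + 0\right) + 4 \cdot 0\right) \left(347 + 417\right) = \left(137 + 0\right) 764 = 137 \cdot 764 = 104668$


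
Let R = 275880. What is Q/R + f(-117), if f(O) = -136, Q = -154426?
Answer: -18837053/137940 ≈ -136.56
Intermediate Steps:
Q/R + f(-117) = -154426/275880 - 136 = -154426*1/275880 - 136 = -77213/137940 - 136 = -18837053/137940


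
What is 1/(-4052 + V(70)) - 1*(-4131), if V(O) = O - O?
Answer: 16738811/4052 ≈ 4131.0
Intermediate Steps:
V(O) = 0
1/(-4052 + V(70)) - 1*(-4131) = 1/(-4052 + 0) - 1*(-4131) = 1/(-4052) + 4131 = -1/4052 + 4131 = 16738811/4052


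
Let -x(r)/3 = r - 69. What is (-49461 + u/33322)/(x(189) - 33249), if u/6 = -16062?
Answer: 274705969/186653183 ≈ 1.4717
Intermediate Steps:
u = -96372 (u = 6*(-16062) = -96372)
x(r) = 207 - 3*r (x(r) = -3*(r - 69) = -3*(-69 + r) = 207 - 3*r)
(-49461 + u/33322)/(x(189) - 33249) = (-49461 - 96372/33322)/((207 - 3*189) - 33249) = (-49461 - 96372*1/33322)/((207 - 567) - 33249) = (-49461 - 48186/16661)/(-360 - 33249) = -824117907/16661/(-33609) = -824117907/16661*(-1/33609) = 274705969/186653183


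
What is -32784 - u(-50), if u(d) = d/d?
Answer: -32785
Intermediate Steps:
u(d) = 1
-32784 - u(-50) = -32784 - 1*1 = -32784 - 1 = -32785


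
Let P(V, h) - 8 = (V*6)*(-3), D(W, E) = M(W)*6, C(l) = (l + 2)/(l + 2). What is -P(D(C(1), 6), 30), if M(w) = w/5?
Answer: 68/5 ≈ 13.600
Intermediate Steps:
M(w) = w/5 (M(w) = w*(⅕) = w/5)
C(l) = 1 (C(l) = (2 + l)/(2 + l) = 1)
D(W, E) = 6*W/5 (D(W, E) = (W/5)*6 = 6*W/5)
P(V, h) = 8 - 18*V (P(V, h) = 8 + (V*6)*(-3) = 8 + (6*V)*(-3) = 8 - 18*V)
-P(D(C(1), 6), 30) = -(8 - 108/5) = -1*(-68/5) = 68/5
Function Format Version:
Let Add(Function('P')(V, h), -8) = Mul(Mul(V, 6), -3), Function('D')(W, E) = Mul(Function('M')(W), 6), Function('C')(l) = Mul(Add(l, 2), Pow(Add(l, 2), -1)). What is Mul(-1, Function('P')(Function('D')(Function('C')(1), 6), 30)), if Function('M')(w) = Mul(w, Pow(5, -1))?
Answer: Rational(68, 5) ≈ 13.600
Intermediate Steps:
Function('M')(w) = Mul(Rational(1, 5), w) (Function('M')(w) = Mul(w, Rational(1, 5)) = Mul(Rational(1, 5), w))
Function('C')(l) = 1 (Function('C')(l) = Mul(Add(2, l), Pow(Add(2, l), -1)) = 1)
Function('D')(W, E) = Mul(Rational(6, 5), W) (Function('D')(W, E) = Mul(Mul(Rational(1, 5), W), 6) = Mul(Rational(6, 5), W))
Function('P')(V, h) = Add(8, Mul(-18, V)) (Function('P')(V, h) = Add(8, Mul(Mul(V, 6), -3)) = Add(8, Mul(Mul(6, V), -3)) = Add(8, Mul(-18, V)))
Mul(-1, Function('P')(Function('D')(Function('C')(1), 6), 30)) = Mul(-1, Add(8, Mul(-18, Mul(Rational(6, 5), 1)))) = Mul(-1, Add(8, Mul(-18, Rational(6, 5)))) = Mul(-1, Add(8, Rational(-108, 5))) = Mul(-1, Rational(-68, 5)) = Rational(68, 5)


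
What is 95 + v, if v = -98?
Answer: -3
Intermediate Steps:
95 + v = 95 - 98 = -3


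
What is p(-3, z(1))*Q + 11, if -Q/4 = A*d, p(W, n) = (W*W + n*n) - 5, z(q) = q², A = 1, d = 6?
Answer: -109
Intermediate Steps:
p(W, n) = -5 + W² + n² (p(W, n) = (W² + n²) - 5 = -5 + W² + n²)
Q = -24 (Q = -4*6 = -24)
p(-3, z(1))*Q + 11 = (-5 + (-3)² + (1²)²)*(-24) + 11 = (-5 + 9 + 1²)*(-24) + 11 = (-5 + 9 + 1)*(-24) + 11 = 5*(-24) + 11 = -120 + 11 = -109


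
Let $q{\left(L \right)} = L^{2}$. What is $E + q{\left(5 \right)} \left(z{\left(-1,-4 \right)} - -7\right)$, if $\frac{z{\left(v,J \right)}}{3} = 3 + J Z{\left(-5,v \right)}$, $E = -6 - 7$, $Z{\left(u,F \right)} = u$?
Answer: $1887$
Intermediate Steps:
$E = -13$ ($E = -6 - 7 = -13$)
$z{\left(v,J \right)} = 9 - 15 J$ ($z{\left(v,J \right)} = 3 \left(3 + J \left(-5\right)\right) = 3 \left(3 - 5 J\right) = 9 - 15 J$)
$E + q{\left(5 \right)} \left(z{\left(-1,-4 \right)} - -7\right) = -13 + 5^{2} \left(\left(9 - -60\right) - -7\right) = -13 + 25 \left(\left(9 + 60\right) + 7\right) = -13 + 25 \left(69 + 7\right) = -13 + 25 \cdot 76 = -13 + 1900 = 1887$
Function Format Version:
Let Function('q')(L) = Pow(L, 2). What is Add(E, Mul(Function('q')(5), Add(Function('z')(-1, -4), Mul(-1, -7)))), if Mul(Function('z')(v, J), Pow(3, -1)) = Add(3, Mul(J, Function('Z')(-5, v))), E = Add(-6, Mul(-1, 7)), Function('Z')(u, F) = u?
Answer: 1887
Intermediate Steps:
E = -13 (E = Add(-6, -7) = -13)
Function('z')(v, J) = Add(9, Mul(-15, J)) (Function('z')(v, J) = Mul(3, Add(3, Mul(J, -5))) = Mul(3, Add(3, Mul(-5, J))) = Add(9, Mul(-15, J)))
Add(E, Mul(Function('q')(5), Add(Function('z')(-1, -4), Mul(-1, -7)))) = Add(-13, Mul(Pow(5, 2), Add(Add(9, Mul(-15, -4)), Mul(-1, -7)))) = Add(-13, Mul(25, Add(Add(9, 60), 7))) = Add(-13, Mul(25, Add(69, 7))) = Add(-13, Mul(25, 76)) = Add(-13, 1900) = 1887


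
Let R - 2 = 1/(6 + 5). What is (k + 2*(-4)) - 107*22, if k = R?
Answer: -25959/11 ≈ -2359.9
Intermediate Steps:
R = 23/11 (R = 2 + 1/(6 + 5) = 2 + 1/11 = 23/11 ≈ 2.0909)
k = 23/11 ≈ 2.0909
(k + 2*(-4)) - 107*22 = (23/11 + 2*(-4)) - 107*22 = (23/11 - 8) - 2354 = -65/11 - 2354 = -25959/11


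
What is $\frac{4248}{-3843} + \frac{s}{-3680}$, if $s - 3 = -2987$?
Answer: $- \frac{57849}{196420} \approx -0.29452$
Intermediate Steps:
$s = -2984$ ($s = 3 - 2987 = -2984$)
$\frac{4248}{-3843} + \frac{s}{-3680} = \frac{4248}{-3843} - \frac{2984}{-3680} = 4248 \left(- \frac{1}{3843}\right) - - \frac{373}{460} = - \frac{472}{427} + \frac{373}{460} = - \frac{57849}{196420}$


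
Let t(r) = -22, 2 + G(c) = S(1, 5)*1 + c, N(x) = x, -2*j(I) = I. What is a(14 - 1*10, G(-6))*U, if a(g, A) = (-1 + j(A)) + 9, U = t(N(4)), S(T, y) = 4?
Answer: -220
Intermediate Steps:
j(I) = -I/2
G(c) = 2 + c (G(c) = -2 + (4*1 + c) = -2 + (4 + c) = 2 + c)
U = -22
a(g, A) = 8 - A/2 (a(g, A) = (-1 - A/2) + 9 = 8 - A/2)
a(14 - 1*10, G(-6))*U = (8 - (2 - 6)/2)*(-22) = (8 - ½*(-4))*(-22) = (8 + 2)*(-22) = 10*(-22) = -220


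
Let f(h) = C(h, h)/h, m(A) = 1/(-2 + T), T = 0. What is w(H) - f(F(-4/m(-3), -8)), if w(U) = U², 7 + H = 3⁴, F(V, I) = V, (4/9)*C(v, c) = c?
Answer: 21895/4 ≈ 5473.8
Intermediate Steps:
C(v, c) = 9*c/4
m(A) = -½ (m(A) = 1/(-2 + 0) = 1/(-2) = -½)
H = 74 (H = -7 + 3⁴ = -7 + 81 = 74)
f(h) = 9/4 (f(h) = (9*h/4)/h = 9/4)
w(H) - f(F(-4/m(-3), -8)) = 74² - 1*9/4 = 5476 - 9/4 = 21895/4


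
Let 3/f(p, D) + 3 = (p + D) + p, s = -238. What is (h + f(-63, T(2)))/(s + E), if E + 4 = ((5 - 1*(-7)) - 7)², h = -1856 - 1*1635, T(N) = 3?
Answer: 146623/9114 ≈ 16.088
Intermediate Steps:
h = -3491 (h = -1856 - 1635 = -3491)
E = 21 (E = -4 + ((5 - 1*(-7)) - 7)² = -4 + ((5 + 7) - 7)² = -4 + (12 - 7)² = -4 + 5² = -4 + 25 = 21)
f(p, D) = 3/(-3 + D + 2*p) (f(p, D) = 3/(-3 + ((p + D) + p)) = 3/(-3 + ((D + p) + p)) = 3/(-3 + (D + 2*p)) = 3/(-3 + D + 2*p))
(h + f(-63, T(2)))/(s + E) = (-3491 + 3/(-3 + 3 + 2*(-63)))/(-238 + 21) = (-3491 + 3/(-3 + 3 - 126))/(-217) = (-3491 + 3/(-126))*(-1/217) = (-3491 + 3*(-1/126))*(-1/217) = (-3491 - 1/42)*(-1/217) = -146623/42*(-1/217) = 146623/9114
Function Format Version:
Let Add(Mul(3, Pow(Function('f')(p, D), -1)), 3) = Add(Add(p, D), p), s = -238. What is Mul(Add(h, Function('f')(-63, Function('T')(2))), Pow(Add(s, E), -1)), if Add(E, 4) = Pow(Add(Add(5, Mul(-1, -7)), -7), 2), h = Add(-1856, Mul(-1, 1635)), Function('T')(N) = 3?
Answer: Rational(146623, 9114) ≈ 16.088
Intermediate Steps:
h = -3491 (h = Add(-1856, -1635) = -3491)
E = 21 (E = Add(-4, Pow(Add(Add(5, Mul(-1, -7)), -7), 2)) = Add(-4, Pow(Add(Add(5, 7), -7), 2)) = Add(-4, Pow(Add(12, -7), 2)) = Add(-4, Pow(5, 2)) = Add(-4, 25) = 21)
Function('f')(p, D) = Mul(3, Pow(Add(-3, D, Mul(2, p)), -1)) (Function('f')(p, D) = Mul(3, Pow(Add(-3, Add(Add(p, D), p)), -1)) = Mul(3, Pow(Add(-3, Add(Add(D, p), p)), -1)) = Mul(3, Pow(Add(-3, Add(D, Mul(2, p))), -1)) = Mul(3, Pow(Add(-3, D, Mul(2, p)), -1)))
Mul(Add(h, Function('f')(-63, Function('T')(2))), Pow(Add(s, E), -1)) = Mul(Add(-3491, Mul(3, Pow(Add(-3, 3, Mul(2, -63)), -1))), Pow(Add(-238, 21), -1)) = Mul(Add(-3491, Mul(3, Pow(Add(-3, 3, -126), -1))), Pow(-217, -1)) = Mul(Add(-3491, Mul(3, Pow(-126, -1))), Rational(-1, 217)) = Mul(Add(-3491, Mul(3, Rational(-1, 126))), Rational(-1, 217)) = Mul(Add(-3491, Rational(-1, 42)), Rational(-1, 217)) = Mul(Rational(-146623, 42), Rational(-1, 217)) = Rational(146623, 9114)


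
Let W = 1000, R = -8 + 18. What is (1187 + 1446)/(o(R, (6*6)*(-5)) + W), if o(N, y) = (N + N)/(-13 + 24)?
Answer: 28963/11020 ≈ 2.6282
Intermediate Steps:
R = 10
o(N, y) = 2*N/11 (o(N, y) = (2*N)/11 = (2*N)*(1/11) = 2*N/11)
(1187 + 1446)/(o(R, (6*6)*(-5)) + W) = (1187 + 1446)/((2/11)*10 + 1000) = 2633/(20/11 + 1000) = 2633/(11020/11) = 2633*(11/11020) = 28963/11020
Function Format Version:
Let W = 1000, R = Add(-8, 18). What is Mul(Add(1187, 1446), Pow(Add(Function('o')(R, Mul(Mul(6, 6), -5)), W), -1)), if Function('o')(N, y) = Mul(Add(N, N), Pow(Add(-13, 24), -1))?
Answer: Rational(28963, 11020) ≈ 2.6282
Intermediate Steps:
R = 10
Function('o')(N, y) = Mul(Rational(2, 11), N) (Function('o')(N, y) = Mul(Mul(2, N), Pow(11, -1)) = Mul(Mul(2, N), Rational(1, 11)) = Mul(Rational(2, 11), N))
Mul(Add(1187, 1446), Pow(Add(Function('o')(R, Mul(Mul(6, 6), -5)), W), -1)) = Mul(Add(1187, 1446), Pow(Add(Mul(Rational(2, 11), 10), 1000), -1)) = Mul(2633, Pow(Add(Rational(20, 11), 1000), -1)) = Mul(2633, Pow(Rational(11020, 11), -1)) = Mul(2633, Rational(11, 11020)) = Rational(28963, 11020)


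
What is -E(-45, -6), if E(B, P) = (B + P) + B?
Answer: 96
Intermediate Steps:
E(B, P) = P + 2*B
-E(-45, -6) = -(-6 + 2*(-45)) = -(-6 - 90) = -1*(-96) = 96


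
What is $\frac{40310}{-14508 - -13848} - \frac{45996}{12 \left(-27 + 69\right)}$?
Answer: $- \frac{11730}{77} \approx -152.34$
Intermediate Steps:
$\frac{40310}{-14508 - -13848} - \frac{45996}{12 \left(-27 + 69\right)} = \frac{40310}{-14508 + 13848} - \frac{45996}{12 \cdot 42} = \frac{40310}{-660} - \frac{45996}{504} = 40310 \left(- \frac{1}{660}\right) - \frac{3833}{42} = - \frac{4031}{66} - \frac{3833}{42} = - \frac{11730}{77}$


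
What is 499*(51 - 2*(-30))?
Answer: 55389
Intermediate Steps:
499*(51 - 2*(-30)) = 499*(51 + 60) = 499*111 = 55389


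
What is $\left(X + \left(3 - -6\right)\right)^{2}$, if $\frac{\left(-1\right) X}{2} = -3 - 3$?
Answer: $441$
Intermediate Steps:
$X = 12$ ($X = - 2 \left(-3 - 3\right) = \left(-2\right) \left(-6\right) = 12$)
$\left(X + \left(3 - -6\right)\right)^{2} = \left(12 + \left(3 - -6\right)\right)^{2} = \left(12 + \left(3 + 6\right)\right)^{2} = \left(12 + 9\right)^{2} = 21^{2} = 441$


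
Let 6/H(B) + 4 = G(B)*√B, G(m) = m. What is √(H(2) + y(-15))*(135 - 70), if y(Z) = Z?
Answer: 65*√(-33 + 15*√2)/√(2 - √2) ≈ 291.57*I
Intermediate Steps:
H(B) = 6/(-4 + B^(3/2)) (H(B) = 6/(-4 + B*√B) = 6/(-4 + B^(3/2)))
√(H(2) + y(-15))*(135 - 70) = √(6/(-4 + 2^(3/2)) - 15)*(135 - 70) = √(6/(-4 + 2*√2) - 15)*65 = √(-15 + 6/(-4 + 2*√2))*65 = 65*√(-15 + 6/(-4 + 2*√2))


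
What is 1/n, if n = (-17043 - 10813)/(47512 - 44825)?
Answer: -2687/27856 ≈ -0.096460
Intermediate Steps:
n = -27856/2687 ≈ -10.367
1/n = 1/(-27856/2687) = -2687/27856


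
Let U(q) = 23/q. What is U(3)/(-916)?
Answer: -23/2748 ≈ -0.0083697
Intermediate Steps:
U(3)/(-916) = (23/3)/(-916) = (23*(1/3))*(-1/916) = (23/3)*(-1/916) = -23/2748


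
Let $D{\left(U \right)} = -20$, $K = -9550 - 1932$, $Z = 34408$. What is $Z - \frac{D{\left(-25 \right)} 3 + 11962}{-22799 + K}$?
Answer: $\frac{1179552550}{34281} \approx 34408.0$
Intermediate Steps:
$K = -11482$ ($K = -9550 - 1932 = -11482$)
$Z - \frac{D{\left(-25 \right)} 3 + 11962}{-22799 + K} = 34408 - \frac{\left(-20\right) 3 + 11962}{-22799 - 11482} = 34408 - \frac{-60 + 11962}{-34281} = 34408 - 11902 \left(- \frac{1}{34281}\right) = 34408 - - \frac{11902}{34281} = 34408 + \frac{11902}{34281} = \frac{1179552550}{34281}$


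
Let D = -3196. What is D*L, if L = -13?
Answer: 41548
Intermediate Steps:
D*L = -3196*(-13) = 41548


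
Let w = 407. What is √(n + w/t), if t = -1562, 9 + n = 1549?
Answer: √31047306/142 ≈ 39.240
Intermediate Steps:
n = 1540 (n = -9 + 1549 = 1540)
√(n + w/t) = √(1540 + 407/(-1562)) = √(1540 + 407*(-1/1562)) = √(1540 - 37/142) = √(218643/142) = √31047306/142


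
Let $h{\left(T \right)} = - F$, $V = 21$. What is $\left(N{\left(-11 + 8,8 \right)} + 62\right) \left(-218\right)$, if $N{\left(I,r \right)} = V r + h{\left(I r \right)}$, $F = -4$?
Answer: $-51012$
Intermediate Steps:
$h{\left(T \right)} = 4$ ($h{\left(T \right)} = \left(-1\right) \left(-4\right) = 4$)
$N{\left(I,r \right)} = 4 + 21 r$ ($N{\left(I,r \right)} = 21 r + 4 = 4 + 21 r$)
$\left(N{\left(-11 + 8,8 \right)} + 62\right) \left(-218\right) = \left(\left(4 + 21 \cdot 8\right) + 62\right) \left(-218\right) = \left(\left(4 + 168\right) + 62\right) \left(-218\right) = \left(172 + 62\right) \left(-218\right) = 234 \left(-218\right) = -51012$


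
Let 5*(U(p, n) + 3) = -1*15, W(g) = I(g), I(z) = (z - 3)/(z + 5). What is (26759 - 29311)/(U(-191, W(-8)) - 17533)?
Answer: 2552/17539 ≈ 0.14550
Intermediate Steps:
I(z) = (-3 + z)/(5 + z)
W(g) = (-3 + g)/(5 + g)
U(p, n) = -6 (U(p, n) = -3 + (-1*15)/5 = -3 + (⅕)*(-15) = -3 - 3 = -6)
(26759 - 29311)/(U(-191, W(-8)) - 17533) = (26759 - 29311)/(-6 - 17533) = -2552/(-17539) = -2552*(-1/17539) = 2552/17539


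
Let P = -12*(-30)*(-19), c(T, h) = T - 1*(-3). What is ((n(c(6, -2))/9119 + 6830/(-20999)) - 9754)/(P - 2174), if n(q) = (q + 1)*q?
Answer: 84902395097/78458626697 ≈ 1.0821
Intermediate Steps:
c(T, h) = 3 + T (c(T, h) = T + 3 = 3 + T)
n(q) = q*(1 + q) (n(q) = (1 + q)*q = q*(1 + q))
P = -6840 (P = 360*(-19) = -6840)
((n(c(6, -2))/9119 + 6830/(-20999)) - 9754)/(P - 2174) = ((((3 + 6)*(1 + (3 + 6)))/9119 + 6830/(-20999)) - 9754)/(-6840 - 2174) = (((9*(1 + 9))*(1/9119) + 6830*(-1/20999)) - 9754)/(-9014) = (((9*10)*(1/9119) - 6830/20999) - 9754)*(-1/9014) = ((90*(1/9119) - 6830/20999) - 9754)*(-1/9014) = ((90/9119 - 6830/20999) - 9754)*(-1/9014) = (-5490260/17408171 - 9754)*(-1/9014) = -169804790194/17408171*(-1/9014) = 84902395097/78458626697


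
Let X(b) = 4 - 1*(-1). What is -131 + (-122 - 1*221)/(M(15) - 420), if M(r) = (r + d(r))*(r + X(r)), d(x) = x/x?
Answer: -12757/100 ≈ -127.57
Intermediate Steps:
X(b) = 5 (X(b) = 4 + 1 = 5)
d(x) = 1
M(r) = (1 + r)*(5 + r) (M(r) = (r + 1)*(r + 5) = (1 + r)*(5 + r))
-131 + (-122 - 1*221)/(M(15) - 420) = -131 + (-122 - 1*221)/((5 + 15² + 6*15) - 420) = -131 + (-122 - 221)/((5 + 225 + 90) - 420) = -131 - 343/(320 - 420) = -131 - 343/(-100) = -131 - 1/100*(-343) = -131 + 343/100 = -12757/100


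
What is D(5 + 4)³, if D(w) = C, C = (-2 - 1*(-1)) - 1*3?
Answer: -64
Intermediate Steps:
C = -4 (C = (-2 + 1) - 3 = -1 - 3 = -4)
D(w) = -4
D(5 + 4)³ = (-4)³ = -64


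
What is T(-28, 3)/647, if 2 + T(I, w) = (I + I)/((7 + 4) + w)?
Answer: -6/647 ≈ -0.0092736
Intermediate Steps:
T(I, w) = -2 + 2*I/(11 + w) (T(I, w) = -2 + (I + I)/((7 + 4) + w) = -2 + (2*I)/(11 + w) = -2 + 2*I/(11 + w))
T(-28, 3)/647 = (2*(-11 - 28 - 1*3)/(11 + 3))/647 = (2*(-11 - 28 - 3)/14)*(1/647) = (2*(1/14)*(-42))*(1/647) = -6*1/647 = -6/647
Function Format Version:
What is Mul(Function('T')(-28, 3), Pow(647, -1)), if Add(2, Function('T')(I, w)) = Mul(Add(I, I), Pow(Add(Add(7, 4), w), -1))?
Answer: Rational(-6, 647) ≈ -0.0092736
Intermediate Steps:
Function('T')(I, w) = Add(-2, Mul(2, I, Pow(Add(11, w), -1))) (Function('T')(I, w) = Add(-2, Mul(Add(I, I), Pow(Add(Add(7, 4), w), -1))) = Add(-2, Mul(Mul(2, I), Pow(Add(11, w), -1))) = Add(-2, Mul(2, I, Pow(Add(11, w), -1))))
Mul(Function('T')(-28, 3), Pow(647, -1)) = Mul(Mul(2, Pow(Add(11, 3), -1), Add(-11, -28, Mul(-1, 3))), Pow(647, -1)) = Mul(Mul(2, Pow(14, -1), Add(-11, -28, -3)), Rational(1, 647)) = Mul(Mul(2, Rational(1, 14), -42), Rational(1, 647)) = Mul(-6, Rational(1, 647)) = Rational(-6, 647)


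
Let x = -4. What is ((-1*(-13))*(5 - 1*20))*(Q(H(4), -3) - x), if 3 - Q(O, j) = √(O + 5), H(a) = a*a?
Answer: -1365 + 195*√21 ≈ -471.40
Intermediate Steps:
H(a) = a²
Q(O, j) = 3 - √(5 + O) (Q(O, j) = 3 - √(O + 5) = 3 - √(5 + O))
((-1*(-13))*(5 - 1*20))*(Q(H(4), -3) - x) = ((-1*(-13))*(5 - 1*20))*((3 - √(5 + 4²)) - 1*(-4)) = (13*(5 - 20))*((3 - √(5 + 16)) + 4) = (13*(-15))*((3 - √21) + 4) = -195*(7 - √21) = -1365 + 195*√21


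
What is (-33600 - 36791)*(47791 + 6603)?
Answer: -3828848054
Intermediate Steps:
(-33600 - 36791)*(47791 + 6603) = -70391*54394 = -3828848054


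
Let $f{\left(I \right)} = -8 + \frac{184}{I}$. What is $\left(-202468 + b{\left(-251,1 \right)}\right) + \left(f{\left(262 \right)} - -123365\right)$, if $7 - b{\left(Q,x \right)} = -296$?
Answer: $- \frac{10323756}{131} \approx -78807.0$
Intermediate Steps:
$b{\left(Q,x \right)} = 303$ ($b{\left(Q,x \right)} = 7 - -296 = 7 + 296 = 303$)
$\left(-202468 + b{\left(-251,1 \right)}\right) + \left(f{\left(262 \right)} - -123365\right) = \left(-202468 + 303\right) - \left(-123357 - \frac{92}{131}\right) = -202165 + \left(\left(-8 + 184 \cdot \frac{1}{262}\right) + 123365\right) = -202165 + \left(\left(-8 + \frac{92}{131}\right) + 123365\right) = -202165 + \left(- \frac{956}{131} + 123365\right) = -202165 + \frac{16159859}{131} = - \frac{10323756}{131}$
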